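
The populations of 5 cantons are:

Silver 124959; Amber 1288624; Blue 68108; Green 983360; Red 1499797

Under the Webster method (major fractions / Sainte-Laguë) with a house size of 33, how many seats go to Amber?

Standard divisor 3964848/33 ≈ 120146.909; standard quotas: Silver 1.040, Amber 10.725, Blue 0.567, Green 8.185, Red 12.483.
Rounding to the nearest integer gives Silver 1, Amber 11, Blue 1, Green 8, Red 12 — total 33, matching the house size, so no adjustment is needed.
Amber receives 11.

11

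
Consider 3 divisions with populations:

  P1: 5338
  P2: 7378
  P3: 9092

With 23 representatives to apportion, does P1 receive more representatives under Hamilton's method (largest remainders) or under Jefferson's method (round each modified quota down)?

Hamilton

Hamilton: P1 6, P2 8, P3 9.
Jefferson: P1 5, P2 8, P3 10.
P1 gets 6 under Hamilton and 5 under Jefferson.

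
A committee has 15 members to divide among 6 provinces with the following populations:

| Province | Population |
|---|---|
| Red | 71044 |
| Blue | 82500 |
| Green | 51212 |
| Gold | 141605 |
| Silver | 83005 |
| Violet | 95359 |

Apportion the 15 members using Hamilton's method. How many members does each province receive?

Total 524725; standard divisor 524725/15 ≈ 34981.667.
Standard quotas: Red 2.0309, Blue 2.3584, Green 1.4640, Gold 4.0480, Silver 2.3728, Violet 2.7260.
Lower quotas: Red 2, Blue 2, Green 1, Gold 4, Silver 2, Violet 2 (sum 13, leaving 2 seats).
Remainders in descending order: Violet 0.7260, Green 0.4640, Silver 0.3728, Blue 0.3584, Gold 0.0480, Red 0.0309.
The surplus seats go to Violet, Green.

Red 2, Blue 2, Green 2, Gold 4, Silver 2, Violet 3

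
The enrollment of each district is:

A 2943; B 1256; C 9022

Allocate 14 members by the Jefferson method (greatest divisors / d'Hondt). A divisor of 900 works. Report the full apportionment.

A 3; B 1; C 10

With modified divisor 900: modified quotas A 3.270, B 1.396, C 10.024.
Rounding down: A 3, B 1, C 10 (total 14).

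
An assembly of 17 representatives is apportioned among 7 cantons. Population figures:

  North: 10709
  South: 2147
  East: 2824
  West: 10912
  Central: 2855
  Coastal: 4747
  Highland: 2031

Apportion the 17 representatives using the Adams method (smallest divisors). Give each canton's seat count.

North=4, South=1, East=2, West=5, Central=2, Coastal=2, Highland=1

Standard divisor 36225/17 ≈ 2130.882; standard quotas: North 5.026, South 1.008, East 1.325, West 5.121, Central 1.340, Coastal 2.228, Highland 0.953.
Rounding up gives 6, 2, 2, 6, 2, 3, 1 = 22 seats, so the divisor must be adjusted.
With modified divisor 2700: modified quotas North 3.966, South 0.795, East 1.046, West 4.041, Central 1.057, Coastal 1.758, Highland 0.752.
Rounding up: North 4, South 1, East 2, West 5, Central 2, Coastal 2, Highland 1 (total 17).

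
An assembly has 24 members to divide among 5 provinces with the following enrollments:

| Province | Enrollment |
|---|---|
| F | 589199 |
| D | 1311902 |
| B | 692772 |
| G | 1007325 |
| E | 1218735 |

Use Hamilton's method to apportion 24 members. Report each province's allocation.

The standard divisor is 4819933/24 ≈ 200830.542.
Standard quotas: F 2.9338, D 6.5324, B 3.4495, G 5.0158, E 6.0685.
Lower quotas: F 2, D 6, B 3, G 5, E 6 (sum 22, leaving 2 seats).
Remainders in descending order: F 0.9338, D 0.5324, B 0.4495, E 0.0685, G 0.0158.
Largest remainders: F, D receive the extra seats.

F=3, D=7, B=3, G=5, E=6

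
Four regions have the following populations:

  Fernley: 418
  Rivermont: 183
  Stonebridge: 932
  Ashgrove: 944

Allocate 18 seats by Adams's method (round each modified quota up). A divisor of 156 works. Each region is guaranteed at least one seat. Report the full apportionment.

With modified divisor 156: modified quotas Fernley 2.679, Rivermont 1.173, Stonebridge 5.974, Ashgrove 6.051.
Rounding up: Fernley 3, Rivermont 2, Stonebridge 6, Ashgrove 7 (total 18).

Fernley 3, Rivermont 2, Stonebridge 6, Ashgrove 7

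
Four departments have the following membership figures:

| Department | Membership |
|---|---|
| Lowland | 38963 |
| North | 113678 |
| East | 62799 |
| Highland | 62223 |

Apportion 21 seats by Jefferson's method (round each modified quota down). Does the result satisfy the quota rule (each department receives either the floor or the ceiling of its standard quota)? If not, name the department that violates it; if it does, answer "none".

none

Standard quotas: Lowland 2.947, North 8.598, East 4.750, Highland 4.706.
Jefferson allocation: Lowland 3, North 9, East 5, Highland 4.
Every allocation lies between the lower and upper quota.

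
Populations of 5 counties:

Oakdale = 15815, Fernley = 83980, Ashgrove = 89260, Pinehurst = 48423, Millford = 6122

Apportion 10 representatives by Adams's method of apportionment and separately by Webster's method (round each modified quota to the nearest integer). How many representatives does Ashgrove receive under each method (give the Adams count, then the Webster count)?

3 and 4

Adams: Oakdale 1, Fernley 3, Ashgrove 3, Pinehurst 2, Millford 1.
Webster: Oakdale 1, Fernley 3, Ashgrove 4, Pinehurst 2, Millford 0.
Ashgrove gets 3 under Adams and 4 under Webster.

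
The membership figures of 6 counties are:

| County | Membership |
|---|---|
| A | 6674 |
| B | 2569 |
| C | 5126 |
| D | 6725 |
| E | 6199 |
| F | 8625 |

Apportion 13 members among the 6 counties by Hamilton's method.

The standard divisor is 35918/13 ≈ 2762.923.
Standard quotas: A 2.4156, B 0.9298, C 1.8553, D 2.4340, E 2.2436, F 3.1217.
Lower quotas: A 2, B 0, C 1, D 2, E 2, F 3 (sum 10, leaving 3 seats).
Remainders in descending order: B 0.9298, C 0.8553, D 0.4340, A 0.4156, E 0.2436, F 0.1217.
Largest remainders: B, C, D receive the extra seats.

A 2, B 1, C 2, D 3, E 2, F 3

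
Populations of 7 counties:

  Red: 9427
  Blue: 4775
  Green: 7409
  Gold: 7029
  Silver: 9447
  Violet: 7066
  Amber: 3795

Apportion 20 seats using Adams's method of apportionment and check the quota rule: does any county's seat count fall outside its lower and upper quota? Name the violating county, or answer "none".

none

Standard quotas: Red 3.852, Blue 1.951, Green 3.027, Gold 2.872, Silver 3.860, Violet 2.887, Amber 1.551.
Adams allocation: Red 3, Blue 2, Green 3, Gold 3, Silver 4, Violet 3, Amber 2.
Every allocation lies between the lower and upper quota.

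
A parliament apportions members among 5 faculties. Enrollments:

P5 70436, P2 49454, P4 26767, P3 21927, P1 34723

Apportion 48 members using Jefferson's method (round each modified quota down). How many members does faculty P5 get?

17

Standard divisor 203307/48 ≈ 4235.562; standard quotas: P5 16.630, P2 11.676, P4 6.320, P3 5.177, P1 8.198.
Rounding down gives 16, 11, 6, 5, 8 = 46 seats, so the divisor must be adjusted.
With modified divisor 4000: modified quotas P5 17.609, P2 12.364, P4 6.692, P3 5.482, P1 8.681.
Rounding down: P5 17, P2 12, P4 6, P3 5, P1 8 (total 48).
P5 receives 17.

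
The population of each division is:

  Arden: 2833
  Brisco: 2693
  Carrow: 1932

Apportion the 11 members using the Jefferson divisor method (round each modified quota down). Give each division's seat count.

Standard divisor 7458/11 ≈ 678; standard quotas: Arden 4.178, Brisco 3.972, Carrow 2.850.
Rounding down gives 4, 3, 2 = 9 seats, so the divisor must be adjusted.
With modified divisor 600: modified quotas Arden 4.722, Brisco 4.488, Carrow 3.220.
Rounding down: Arden 4, Brisco 4, Carrow 3 (total 11).

Arden=4; Brisco=4; Carrow=3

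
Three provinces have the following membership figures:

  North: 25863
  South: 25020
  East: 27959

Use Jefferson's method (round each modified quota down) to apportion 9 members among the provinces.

Standard divisor 78842/9 ≈ 8760.222; standard quotas: North 2.952, South 2.856, East 3.192.
Rounding down gives 2, 2, 3 = 7 seats, so the divisor must be adjusted.
With modified divisor 7700: modified quotas North 3.359, South 3.249, East 3.631.
Rounding down: North 3, South 3, East 3 (total 9).

North=3; South=3; East=3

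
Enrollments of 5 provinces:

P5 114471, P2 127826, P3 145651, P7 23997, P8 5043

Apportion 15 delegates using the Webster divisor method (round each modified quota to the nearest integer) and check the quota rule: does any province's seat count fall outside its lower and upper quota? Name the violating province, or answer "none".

none

Standard quotas: P5 4.118, P2 4.598, P3 5.239, P7 0.863, P8 0.181.
Webster allocation: P5 4, P2 5, P3 5, P7 1, P8 0.
Every allocation lies between the lower and upper quota.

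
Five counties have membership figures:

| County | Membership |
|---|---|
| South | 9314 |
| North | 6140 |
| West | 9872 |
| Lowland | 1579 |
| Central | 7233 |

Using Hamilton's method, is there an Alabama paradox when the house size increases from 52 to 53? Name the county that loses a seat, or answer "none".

Lowland

At 52 seats: South 14, North 9, West 15, Lowland 3, Central 11.
At 53 seats: South 15, North 10, West 15, Lowland 2, Central 11.
Lowland drops from 3 to 2.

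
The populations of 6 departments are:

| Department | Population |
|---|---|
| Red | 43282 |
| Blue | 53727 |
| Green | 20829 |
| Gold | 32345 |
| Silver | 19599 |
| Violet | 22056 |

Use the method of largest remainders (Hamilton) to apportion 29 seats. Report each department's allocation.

Red=7; Blue=8; Green=3; Gold=5; Silver=3; Violet=3

The standard divisor is 191838/29 ≈ 6615.103.
Standard quotas: Red 6.5429, Blue 8.1219, Green 3.1487, Gold 4.8896, Silver 2.9628, Violet 3.3342.
Lower quotas: Red 6, Blue 8, Green 3, Gold 4, Silver 2, Violet 3 (sum 26, leaving 3 seats).
Remainders in descending order: Silver 0.9628, Gold 0.8896, Red 0.5429, Violet 0.3342, Green 0.1487, Blue 0.1219.
The surplus seats go to Silver, Gold, Red.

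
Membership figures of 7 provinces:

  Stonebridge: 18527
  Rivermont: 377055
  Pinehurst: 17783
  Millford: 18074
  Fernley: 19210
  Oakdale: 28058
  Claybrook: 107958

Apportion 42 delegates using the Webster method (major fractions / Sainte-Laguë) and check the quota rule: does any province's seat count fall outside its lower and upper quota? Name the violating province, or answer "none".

Standard quotas: Stonebridge 1.326, Rivermont 26.994, Pinehurst 1.273, Millford 1.294, Fernley 1.375, Oakdale 2.009, Claybrook 7.729.
Webster allocation: Stonebridge 1, Rivermont 28, Pinehurst 1, Millford 1, Fernley 1, Oakdale 2, Claybrook 8.
Rivermont has quota 26.994 (lower 26, upper 27) but receives 28 — outside the quota interval.

Rivermont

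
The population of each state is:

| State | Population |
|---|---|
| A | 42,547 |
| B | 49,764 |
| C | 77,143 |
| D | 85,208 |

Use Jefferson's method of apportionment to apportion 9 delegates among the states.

A 1, B 2, C 3, D 3

Standard divisor 254662/9 ≈ 28295.778; standard quotas: A 1.504, B 1.759, C 2.726, D 3.011.
Rounding down gives 1, 1, 2, 3 = 7 seats, so the divisor must be adjusted.
With modified divisor 23100: modified quotas A 1.842, B 2.154, C 3.340, D 3.689.
Rounding down: A 1, B 2, C 3, D 3 (total 9).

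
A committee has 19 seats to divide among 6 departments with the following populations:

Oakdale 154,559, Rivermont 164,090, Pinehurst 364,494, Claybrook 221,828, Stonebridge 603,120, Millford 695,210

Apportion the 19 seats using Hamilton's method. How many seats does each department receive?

Standard divisor: 2203301 ÷ 19 ≈ 115963.211.
Standard quotas: Oakdale 1.3328, Rivermont 1.4150, Pinehurst 3.1432, Claybrook 1.9129, Stonebridge 5.2010, Millford 5.9951.
Lower quotas: Oakdale 1, Rivermont 1, Pinehurst 3, Claybrook 1, Stonebridge 5, Millford 5 (sum 16, leaving 3 seats).
Remainders in descending order: Millford 0.9951, Claybrook 0.9129, Rivermont 0.4150, Oakdale 0.3328, Stonebridge 0.2010, Pinehurst 0.1432.
Largest remainders: Millford, Claybrook, Rivermont receive the extra seats.

Oakdale: 1; Rivermont: 2; Pinehurst: 3; Claybrook: 2; Stonebridge: 5; Millford: 6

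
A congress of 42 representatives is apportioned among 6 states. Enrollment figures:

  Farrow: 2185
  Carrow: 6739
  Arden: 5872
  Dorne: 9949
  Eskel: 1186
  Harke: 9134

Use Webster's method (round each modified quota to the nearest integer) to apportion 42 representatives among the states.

Farrow 3, Carrow 8, Arden 7, Dorne 12, Eskel 1, Harke 11

Standard divisor 35065/42 ≈ 834.881; standard quotas: Farrow 2.617, Carrow 8.072, Arden 7.033, Dorne 11.917, Eskel 1.421, Harke 10.940.
Rounding to the nearest integer gives Farrow 3, Carrow 8, Arden 7, Dorne 12, Eskel 1, Harke 11 — total 42, matching the house size, so no adjustment is needed.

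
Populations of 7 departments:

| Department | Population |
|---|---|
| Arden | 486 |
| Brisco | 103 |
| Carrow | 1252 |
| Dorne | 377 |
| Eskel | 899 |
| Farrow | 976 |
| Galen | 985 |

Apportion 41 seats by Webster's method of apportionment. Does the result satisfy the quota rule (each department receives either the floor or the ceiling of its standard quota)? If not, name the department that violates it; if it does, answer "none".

Standard quotas: Arden 3.924, Brisco 0.832, Carrow 10.109, Dorne 3.044, Eskel 7.259, Farrow 7.880, Galen 7.953.
Webster allocation: Arden 4, Brisco 1, Carrow 10, Dorne 3, Eskel 7, Farrow 8, Galen 8.
Every allocation lies between the lower and upper quota.

none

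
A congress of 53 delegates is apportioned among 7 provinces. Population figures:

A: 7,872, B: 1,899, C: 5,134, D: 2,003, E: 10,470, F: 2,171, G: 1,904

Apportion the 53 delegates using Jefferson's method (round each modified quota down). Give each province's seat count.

A 14, B 3, C 9, D 3, E 18, F 3, G 3

Standard divisor 31453/53 ≈ 593.453; standard quotas: A 13.265, B 3.200, C 8.651, D 3.375, E 17.643, F 3.658, G 3.208.
Rounding down gives 13, 3, 8, 3, 17, 3, 3 = 50 seats, so the divisor must be adjusted.
With modified divisor 560: modified quotas A 14.057, B 3.391, C 9.168, D 3.577, E 18.696, F 3.877, G 3.400.
Rounding down: A 14, B 3, C 9, D 3, E 18, F 3, G 3 (total 53).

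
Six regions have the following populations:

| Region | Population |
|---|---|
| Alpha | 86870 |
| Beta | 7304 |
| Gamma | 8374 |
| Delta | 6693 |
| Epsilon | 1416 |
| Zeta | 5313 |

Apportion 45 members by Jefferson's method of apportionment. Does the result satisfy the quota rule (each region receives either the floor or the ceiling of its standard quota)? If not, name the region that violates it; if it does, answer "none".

Alpha

Standard quotas: Alpha 33.708, Beta 2.834, Gamma 3.249, Delta 2.597, Epsilon 0.549, Zeta 2.062.
Jefferson allocation: Alpha 35, Beta 3, Gamma 3, Delta 2, Epsilon 0, Zeta 2.
Alpha has quota 33.708 (lower 33, upper 34) but receives 35 — outside the quota interval.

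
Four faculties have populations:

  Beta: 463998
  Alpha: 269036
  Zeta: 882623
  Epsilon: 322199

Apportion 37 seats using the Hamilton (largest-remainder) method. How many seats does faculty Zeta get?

17

The standard divisor is 1937856/37 ≈ 52374.486.
Standard quotas: Beta 8.8592, Alpha 5.1368, Zeta 16.8522, Epsilon 6.1518.
Lower quotas: Beta 8, Alpha 5, Zeta 16, Epsilon 6 (sum 35, leaving 2 seats).
Remainders in descending order: Beta 0.8592, Zeta 0.8522, Epsilon 0.1518, Alpha 0.1368.
Largest remainders: Beta, Zeta receive the extra seats.
Zeta receives 17.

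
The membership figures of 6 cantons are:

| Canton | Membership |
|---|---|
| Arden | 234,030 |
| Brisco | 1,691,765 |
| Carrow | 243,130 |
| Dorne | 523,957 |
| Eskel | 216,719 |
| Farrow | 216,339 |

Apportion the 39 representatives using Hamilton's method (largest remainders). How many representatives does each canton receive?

Arden: 3; Brisco: 21; Carrow: 3; Dorne: 6; Eskel: 3; Farrow: 3

The standard divisor is 3125940/39 ≈ 80152.308.
Standard quotas: Arden 2.9198, Brisco 21.1069, Carrow 3.0333, Dorne 6.5370, Eskel 2.7038, Farrow 2.6991.
Lower quotas: Arden 2, Brisco 21, Carrow 3, Dorne 6, Eskel 2, Farrow 2 (sum 36, leaving 3 seats).
Remainders in descending order: Arden 0.9198, Eskel 0.7038, Farrow 0.6991, Dorne 0.5370, Brisco 0.1069, Carrow 0.0333.
The surplus seats go to Arden, Eskel, Farrow.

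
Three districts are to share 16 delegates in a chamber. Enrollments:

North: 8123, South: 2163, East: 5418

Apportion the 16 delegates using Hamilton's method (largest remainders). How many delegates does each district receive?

North 8, South 2, East 6

Standard divisor: 15704 ÷ 16 ≈ 981.5.
Standard quotas: North 8.2761, South 2.2038, East 5.5201.
Lower quotas: North 8, South 2, East 5 (sum 15, leaving 1 seat).
Remainders in descending order: East 0.5201, North 0.2761, South 0.2038.
The surplus seat goes to East.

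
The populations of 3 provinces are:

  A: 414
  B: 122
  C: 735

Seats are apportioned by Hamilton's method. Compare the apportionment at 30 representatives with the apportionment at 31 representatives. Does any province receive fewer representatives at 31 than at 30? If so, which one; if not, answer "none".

At 30 seats: A 10, B 3, C 17.
At 31 seats: A 10, B 3, C 18.
No province's allocation decreased.

none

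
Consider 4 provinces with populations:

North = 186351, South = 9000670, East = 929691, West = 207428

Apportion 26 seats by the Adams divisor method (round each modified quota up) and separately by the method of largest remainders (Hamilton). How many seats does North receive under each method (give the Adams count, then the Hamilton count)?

1 and 0

Adams: North 1, South 21, East 3, West 1.
Hamilton: North 0, South 23, East 2, West 1.
North gets 1 under Adams and 0 under Hamilton.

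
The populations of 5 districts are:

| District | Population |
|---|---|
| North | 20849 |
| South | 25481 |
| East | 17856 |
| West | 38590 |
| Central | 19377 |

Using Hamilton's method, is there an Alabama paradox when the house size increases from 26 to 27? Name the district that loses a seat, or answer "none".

none

At 26 seats: North 5, South 5, East 4, West 8, Central 4.
At 27 seats: North 5, South 6, East 4, West 8, Central 4.
No district's allocation decreased.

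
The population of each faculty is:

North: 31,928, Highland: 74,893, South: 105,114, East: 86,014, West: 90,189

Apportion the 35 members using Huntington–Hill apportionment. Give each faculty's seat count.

With divisor 11287: modified quotas North 2.829, Highland 6.635, South 9.313, East 7.621, West 7.991.
Geometric-mean thresholds: North √(2·3)=2.449, Highland √(6·7)=6.481, South √(9·10)=9.487, East √(7·8)=7.483, West √(7·8)=7.483.
Each quota rounded against its threshold gives North 3, Highland 7, South 9, East 8, West 8 (total 35).

North 3, Highland 7, South 9, East 8, West 8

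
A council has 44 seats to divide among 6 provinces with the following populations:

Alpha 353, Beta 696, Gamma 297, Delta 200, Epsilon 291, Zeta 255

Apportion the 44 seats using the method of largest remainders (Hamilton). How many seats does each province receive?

Alpha: 8, Beta: 15, Gamma: 6, Delta: 4, Epsilon: 6, Zeta: 5

Standard divisor: 2092 ÷ 44 ≈ 47.545.
Standard quotas: Alpha 7.424, Beta 14.639, Gamma 6.247, Delta 4.207, Epsilon 6.120, Zeta 5.363.
Lower quotas: Alpha 7, Beta 14, Gamma 6, Delta 4, Epsilon 6, Zeta 5 (sum 42, leaving 2 seats).
Remainders in descending order: Beta 0.639, Alpha 0.424, Zeta 0.363, Gamma 0.247, Delta 0.207, Epsilon 0.120.
Largest remainders: Beta, Alpha receive the extra seats.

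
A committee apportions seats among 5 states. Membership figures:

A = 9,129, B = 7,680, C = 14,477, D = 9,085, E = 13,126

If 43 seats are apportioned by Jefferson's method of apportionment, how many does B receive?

6

Standard divisor 53497/43 ≈ 1244.116; standard quotas: A 7.338, B 6.173, C 11.636, D 7.302, E 10.550.
Rounding down gives 7, 6, 11, 7, 10 = 41 seats, so the divisor must be adjusted.
With modified divisor 1170: modified quotas A 7.803, B 6.564, C 12.374, D 7.765, E 11.219.
Rounding down: A 7, B 6, C 12, D 7, E 11 (total 43).
B receives 6.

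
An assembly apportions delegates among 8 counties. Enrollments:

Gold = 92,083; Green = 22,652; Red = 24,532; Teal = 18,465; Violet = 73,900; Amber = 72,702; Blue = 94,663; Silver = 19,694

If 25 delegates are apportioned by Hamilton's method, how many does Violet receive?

4

Total 418691; standard divisor 418691/25 ≈ 16747.64.
Standard quotas: Gold 5.4983, Green 1.3525, Red 1.4648, Teal 1.1025, Violet 4.4126, Amber 4.3410, Blue 5.6523, Silver 1.1759.
Lower quotas: Gold 5, Green 1, Red 1, Teal 1, Violet 4, Amber 4, Blue 5, Silver 1 (sum 22, leaving 3 seats).
Remainders in descending order: Blue 0.6523, Gold 0.4983, Red 0.4648, Violet 0.4126, Green 0.3525, Amber 0.3410, Silver 0.1759, Teal 0.1025.
Largest remainders: Blue, Gold, Red receive the extra seats.
Violet receives 4.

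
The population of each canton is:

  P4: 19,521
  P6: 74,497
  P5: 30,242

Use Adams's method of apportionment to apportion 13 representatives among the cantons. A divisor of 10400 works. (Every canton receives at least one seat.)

With modified divisor 10400: modified quotas P4 1.877, P6 7.163, P5 2.908.
Rounding up: P4 2, P6 8, P5 3 (total 13).

P4 2, P6 8, P5 3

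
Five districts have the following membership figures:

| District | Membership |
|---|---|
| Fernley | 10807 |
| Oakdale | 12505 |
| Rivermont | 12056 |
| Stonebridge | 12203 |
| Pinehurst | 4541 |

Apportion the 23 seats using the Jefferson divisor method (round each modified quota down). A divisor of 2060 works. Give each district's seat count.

Fernley=5; Oakdale=6; Rivermont=5; Stonebridge=5; Pinehurst=2

With modified divisor 2060: modified quotas Fernley 5.246, Oakdale 6.070, Rivermont 5.852, Stonebridge 5.924, Pinehurst 2.204.
Rounding down: Fernley 5, Oakdale 6, Rivermont 5, Stonebridge 5, Pinehurst 2 (total 23).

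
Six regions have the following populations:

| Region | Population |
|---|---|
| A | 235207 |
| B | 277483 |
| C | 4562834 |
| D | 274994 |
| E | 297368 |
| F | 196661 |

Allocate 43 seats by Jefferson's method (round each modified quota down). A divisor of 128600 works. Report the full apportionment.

A=1; B=2; C=35; D=2; E=2; F=1

With modified divisor 128600: modified quotas A 1.829, B 2.158, C 35.481, D 2.138, E 2.312, F 1.529.
Rounding down: A 1, B 2, C 35, D 2, E 2, F 1 (total 43).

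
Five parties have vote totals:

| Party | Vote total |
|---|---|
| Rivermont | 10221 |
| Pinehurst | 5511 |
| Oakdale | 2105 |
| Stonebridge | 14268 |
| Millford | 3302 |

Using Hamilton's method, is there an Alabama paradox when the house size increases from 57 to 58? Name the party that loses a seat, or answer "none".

none

At 57 seats: Rivermont 17, Pinehurst 9, Oakdale 3, Stonebridge 23, Millford 5.
At 58 seats: Rivermont 17, Pinehurst 9, Oakdale 4, Stonebridge 23, Millford 5.
No party's allocation decreased.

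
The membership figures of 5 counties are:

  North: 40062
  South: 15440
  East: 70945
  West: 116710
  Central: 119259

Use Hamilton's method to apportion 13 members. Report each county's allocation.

North: 1; South: 1; East: 3; West: 4; Central: 4

Total 362416; standard divisor 362416/13 ≈ 27878.154.
Standard quotas: North 1.4370, South 0.5538, East 2.5448, West 4.1864, Central 4.2779.
Lower quotas: North 1, South 0, East 2, West 4, Central 4 (sum 11, leaving 2 seats).
Remainders in descending order: South 0.5538, East 0.5448, North 0.4370, Central 0.2779, West 0.1864.
The surplus seats go to South, East.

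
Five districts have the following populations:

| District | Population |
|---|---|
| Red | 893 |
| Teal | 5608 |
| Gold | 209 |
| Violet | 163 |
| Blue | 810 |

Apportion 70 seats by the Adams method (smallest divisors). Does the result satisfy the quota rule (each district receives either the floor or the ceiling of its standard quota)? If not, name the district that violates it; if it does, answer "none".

Teal

Standard quotas: Red 8.136, Teal 51.095, Gold 1.904, Violet 1.485, Blue 7.380.
Adams allocation: Red 8, Teal 50, Gold 2, Violet 2, Blue 8.
Teal has quota 51.095 (lower 51, upper 52) but receives 50 — outside the quota interval.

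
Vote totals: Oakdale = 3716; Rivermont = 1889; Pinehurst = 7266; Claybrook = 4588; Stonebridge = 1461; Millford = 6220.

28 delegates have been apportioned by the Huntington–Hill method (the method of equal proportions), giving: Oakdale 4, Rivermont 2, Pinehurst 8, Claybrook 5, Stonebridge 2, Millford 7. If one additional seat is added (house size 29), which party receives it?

Priority for the next seat is population ÷ (√(s·(s+1))).
Priorities: Oakdale 830.923, Rivermont 771.181, Pinehurst 856.306, Claybrook 837.650, Stonebridge 596.451, Millford 831.182.
Highest priority: Pinehurst.

Pinehurst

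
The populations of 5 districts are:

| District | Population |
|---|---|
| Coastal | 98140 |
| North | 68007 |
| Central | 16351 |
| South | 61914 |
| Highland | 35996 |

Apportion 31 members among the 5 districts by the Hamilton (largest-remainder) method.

Coastal=11, North=7, Central=2, South=7, Highland=4

The standard divisor is 280408/31 ≈ 9045.419.
Standard quotas: Coastal 10.8497, North 7.5184, Central 1.8077, South 6.8448, Highland 3.9795.
Lower quotas: Coastal 10, North 7, Central 1, South 6, Highland 3 (sum 27, leaving 4 seats).
Remainders in descending order: Highland 0.9795, Coastal 0.8497, South 0.8448, Central 0.8077, North 0.5184.
Largest remainders: Highland, Coastal, South, Central receive the extra seats.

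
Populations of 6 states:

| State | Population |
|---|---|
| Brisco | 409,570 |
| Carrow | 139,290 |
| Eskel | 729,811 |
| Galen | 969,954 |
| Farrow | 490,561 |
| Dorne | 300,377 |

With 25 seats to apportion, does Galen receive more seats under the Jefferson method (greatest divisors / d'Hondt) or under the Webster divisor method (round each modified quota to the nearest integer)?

Jefferson

Jefferson: Brisco 3, Carrow 1, Eskel 6, Galen 9, Farrow 4, Dorne 2.
Webster: Brisco 3, Carrow 1, Eskel 6, Galen 8, Farrow 4, Dorne 3.
Galen gets 9 under Jefferson and 8 under Webster.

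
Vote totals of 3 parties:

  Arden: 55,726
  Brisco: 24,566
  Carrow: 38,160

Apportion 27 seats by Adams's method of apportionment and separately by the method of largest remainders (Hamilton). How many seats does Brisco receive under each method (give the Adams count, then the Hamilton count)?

6 and 5

Adams: Arden 12, Brisco 6, Carrow 9.
Hamilton: Arden 13, Brisco 5, Carrow 9.
Brisco gets 6 under Adams and 5 under Hamilton.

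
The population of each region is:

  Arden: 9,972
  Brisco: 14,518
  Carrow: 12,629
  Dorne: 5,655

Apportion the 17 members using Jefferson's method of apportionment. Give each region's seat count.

Arden 4, Brisco 6, Carrow 5, Dorne 2

Standard divisor 42774/17 ≈ 2516.118; standard quotas: Arden 3.963, Brisco 5.770, Carrow 5.019, Dorne 2.248.
Rounding down gives 3, 5, 5, 2 = 15 seats, so the divisor must be adjusted.
With modified divisor 2300: modified quotas Arden 4.336, Brisco 6.312, Carrow 5.491, Dorne 2.459.
Rounding down: Arden 4, Brisco 6, Carrow 5, Dorne 2 (total 17).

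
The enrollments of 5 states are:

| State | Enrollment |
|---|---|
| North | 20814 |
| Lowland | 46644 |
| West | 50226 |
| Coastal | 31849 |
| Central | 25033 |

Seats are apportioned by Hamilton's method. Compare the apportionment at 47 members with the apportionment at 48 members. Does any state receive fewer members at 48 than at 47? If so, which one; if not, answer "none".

North

At 47 seats: North 6, Lowland 12, West 13, Coastal 9, Central 7.
At 48 seats: North 5, Lowland 13, West 14, Coastal 9, Central 7.
North drops from 6 to 5.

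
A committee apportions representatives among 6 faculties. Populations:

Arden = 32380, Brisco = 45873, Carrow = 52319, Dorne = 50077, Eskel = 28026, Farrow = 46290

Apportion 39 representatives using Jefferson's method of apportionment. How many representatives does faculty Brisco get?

7

Standard divisor 254965/39 ≈ 6537.564; standard quotas: Arden 4.953, Brisco 7.017, Carrow 8.003, Dorne 7.660, Eskel 4.287, Farrow 7.081.
Rounding down gives 4, 7, 8, 7, 4, 7 = 37 seats, so the divisor must be adjusted.
With modified divisor 6000: modified quotas Arden 5.397, Brisco 7.646, Carrow 8.720, Dorne 8.346, Eskel 4.671, Farrow 7.715.
Rounding down: Arden 5, Brisco 7, Carrow 8, Dorne 8, Eskel 4, Farrow 7 (total 39).
Brisco receives 7.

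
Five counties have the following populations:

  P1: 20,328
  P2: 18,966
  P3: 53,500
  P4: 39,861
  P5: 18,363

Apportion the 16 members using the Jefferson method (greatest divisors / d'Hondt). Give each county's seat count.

Standard divisor 151018/16 ≈ 9438.625; standard quotas: P1 2.154, P2 2.009, P3 5.668, P4 4.223, P5 1.946.
Rounding down gives 2, 2, 5, 4, 1 = 14 seats, so the divisor must be adjusted.
With modified divisor 8400: modified quotas P1 2.420, P2 2.258, P3 6.369, P4 4.745, P5 2.186.
Rounding down: P1 2, P2 2, P3 6, P4 4, P5 2 (total 16).

P1: 2, P2: 2, P3: 6, P4: 4, P5: 2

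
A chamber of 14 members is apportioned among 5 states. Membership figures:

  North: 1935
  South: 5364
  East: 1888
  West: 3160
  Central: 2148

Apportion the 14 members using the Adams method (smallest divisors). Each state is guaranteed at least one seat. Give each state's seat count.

Standard divisor 14495/14 ≈ 1035.357; standard quotas: North 1.869, South 5.181, East 1.824, West 3.052, Central 2.075.
Rounding up gives 2, 6, 2, 4, 3 = 17 seats, so the divisor must be adjusted.
With modified divisor 1200: modified quotas North 1.613, South 4.470, East 1.573, West 2.633, Central 1.790.
Rounding up: North 2, South 5, East 2, West 3, Central 2 (total 14).

North: 2, South: 5, East: 2, West: 3, Central: 2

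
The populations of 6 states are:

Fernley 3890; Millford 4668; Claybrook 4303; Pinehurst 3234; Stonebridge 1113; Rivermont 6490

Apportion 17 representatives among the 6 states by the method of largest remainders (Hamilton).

Standard divisor: 23698 ÷ 17 = 1394.
Standard quotas: Fernley 2.7905, Millford 3.3486, Claybrook 3.0868, Pinehurst 2.3199, Stonebridge 0.7984, Rivermont 4.6557.
Lower quotas: Fernley 2, Millford 3, Claybrook 3, Pinehurst 2, Stonebridge 0, Rivermont 4 (sum 14, leaving 3 seats).
Remainders in descending order: Stonebridge 0.7984, Fernley 0.7905, Rivermont 0.6557, Millford 0.3486, Pinehurst 0.3199, Claybrook 0.0868.
The surplus seats go to Stonebridge, Fernley, Rivermont.

Fernley 3, Millford 3, Claybrook 3, Pinehurst 2, Stonebridge 1, Rivermont 5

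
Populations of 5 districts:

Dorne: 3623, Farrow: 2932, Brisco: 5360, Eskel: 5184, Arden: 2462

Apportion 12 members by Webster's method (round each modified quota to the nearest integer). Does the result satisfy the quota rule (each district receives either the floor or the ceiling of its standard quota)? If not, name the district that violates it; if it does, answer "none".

Standard quotas: Dorne 2.223, Farrow 1.799, Brisco 3.288, Eskel 3.180, Arden 1.510.
Webster allocation: Dorne 2, Farrow 2, Brisco 3, Eskel 3, Arden 2.
Every allocation lies between the lower and upper quota.

none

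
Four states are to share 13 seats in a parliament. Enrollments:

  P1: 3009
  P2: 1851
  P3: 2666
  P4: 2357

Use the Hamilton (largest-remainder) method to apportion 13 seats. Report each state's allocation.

Standard divisor: 9883 ÷ 13 ≈ 760.231.
Standard quotas: P1 3.958, P2 2.435, P3 3.507, P4 3.100.
Lower quotas: P1 3, P2 2, P3 3, P4 3 (sum 11, leaving 2 seats).
Remainders in descending order: P1 0.958, P3 0.507, P2 0.435, P4 0.100.
Largest remainders: P1, P3 receive the extra seats.

P1 4, P2 2, P3 4, P4 3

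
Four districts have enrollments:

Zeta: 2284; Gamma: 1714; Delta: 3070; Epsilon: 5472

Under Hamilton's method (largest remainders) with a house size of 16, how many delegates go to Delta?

4

The standard divisor is 12540/16 ≈ 783.75.
Standard quotas: Zeta 2.9142, Gamma 2.1869, Delta 3.9171, Epsilon 6.9818.
Lower quotas: Zeta 2, Gamma 2, Delta 3, Epsilon 6 (sum 13, leaving 3 seats).
Remainders in descending order: Epsilon 0.9818, Delta 0.9171, Zeta 0.9142, Gamma 0.1869.
Largest remainders: Epsilon, Delta, Zeta receive the extra seats.
Delta receives 4.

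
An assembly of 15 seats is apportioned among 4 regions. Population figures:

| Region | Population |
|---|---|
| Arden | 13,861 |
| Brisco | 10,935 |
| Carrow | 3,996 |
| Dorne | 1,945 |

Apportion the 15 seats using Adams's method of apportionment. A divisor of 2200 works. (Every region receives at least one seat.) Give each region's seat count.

With modified divisor 2200: modified quotas Arden 6.300, Brisco 4.970, Carrow 1.816, Dorne 0.884.
Rounding up: Arden 7, Brisco 5, Carrow 2, Dorne 1 (total 15).

Arden 7, Brisco 5, Carrow 2, Dorne 1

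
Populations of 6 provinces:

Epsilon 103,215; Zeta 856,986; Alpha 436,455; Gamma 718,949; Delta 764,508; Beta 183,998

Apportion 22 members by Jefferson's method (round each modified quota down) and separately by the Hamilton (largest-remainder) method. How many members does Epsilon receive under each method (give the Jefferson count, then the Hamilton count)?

Jefferson: Epsilon 0, Zeta 7, Alpha 3, Gamma 5, Delta 6, Beta 1.
Hamilton: Epsilon 1, Zeta 6, Alpha 3, Gamma 5, Delta 6, Beta 1.
Epsilon gets 0 under Jefferson and 1 under Hamilton.

0 and 1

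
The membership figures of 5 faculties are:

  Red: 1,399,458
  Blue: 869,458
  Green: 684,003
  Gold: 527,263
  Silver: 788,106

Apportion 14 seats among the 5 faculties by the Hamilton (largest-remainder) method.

Red 5; Blue 3; Green 2; Gold 2; Silver 2

Standard divisor: 4268288 ÷ 14 ≈ 304877.714.
Standard quotas: Red 4.5902, Blue 2.8518, Green 2.2435, Gold 1.7294, Silver 2.5850.
Lower quotas: Red 4, Blue 2, Green 2, Gold 1, Silver 2 (sum 11, leaving 3 seats).
Remainders in descending order: Blue 0.8518, Gold 0.7294, Red 0.5902, Silver 0.5850, Green 0.2435.
Largest remainders: Blue, Gold, Red receive the extra seats.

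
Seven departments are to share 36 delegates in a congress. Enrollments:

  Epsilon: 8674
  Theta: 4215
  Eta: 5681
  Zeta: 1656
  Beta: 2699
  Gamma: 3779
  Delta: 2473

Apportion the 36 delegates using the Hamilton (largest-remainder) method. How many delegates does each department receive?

The standard divisor is 29177/36 ≈ 810.472.
Standard quotas: Epsilon 10.7024, Theta 5.2007, Eta 7.0095, Zeta 2.0433, Beta 3.3302, Gamma 4.6627, Delta 3.0513.
Lower quotas: Epsilon 10, Theta 5, Eta 7, Zeta 2, Beta 3, Gamma 4, Delta 3 (sum 34, leaving 2 seats).
Remainders in descending order: Epsilon 0.7024, Gamma 0.6627, Beta 0.3302, Theta 0.2007, Delta 0.0513, Zeta 0.0433, Eta 0.0095.
Largest remainders: Epsilon, Gamma receive the extra seats.

Epsilon=11, Theta=5, Eta=7, Zeta=2, Beta=3, Gamma=5, Delta=3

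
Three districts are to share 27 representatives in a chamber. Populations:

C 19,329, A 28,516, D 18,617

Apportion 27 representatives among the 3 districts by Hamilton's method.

Standard divisor: 66462 ÷ 27 ≈ 2461.556.
Standard quotas: C 7.8524, A 11.5845, D 7.5631.
Lower quotas: C 7, A 11, D 7 (sum 25, leaving 2 seats).
Remainders in descending order: C 0.8524, A 0.5845, D 0.5631.
Largest remainders: C, A receive the extra seats.

C: 8, A: 12, D: 7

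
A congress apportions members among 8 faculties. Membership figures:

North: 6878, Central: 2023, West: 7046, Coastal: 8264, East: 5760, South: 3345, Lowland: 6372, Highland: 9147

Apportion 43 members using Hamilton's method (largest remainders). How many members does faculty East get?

5

The standard divisor is 48835/43 ≈ 1135.698.
Standard quotas: North 6.0562, Central 1.7813, West 6.2041, Coastal 7.2766, East 5.0718, South 2.9453, Lowland 5.6106, Highland 8.0541.
Lower quotas: North 6, Central 1, West 6, Coastal 7, East 5, South 2, Lowland 5, Highland 8 (sum 40, leaving 3 seats).
Remainders in descending order: South 0.9453, Central 0.7813, Lowland 0.6106, Coastal 0.2766, West 0.2041, East 0.0718, North 0.0562, Highland 0.0541.
Largest remainders: South, Central, Lowland receive the extra seats.
East receives 5.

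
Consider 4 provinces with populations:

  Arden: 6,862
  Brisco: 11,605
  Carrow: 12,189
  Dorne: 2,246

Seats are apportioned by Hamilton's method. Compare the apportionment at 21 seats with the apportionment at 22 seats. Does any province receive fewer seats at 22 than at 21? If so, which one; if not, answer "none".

Dorne

At 21 seats: Arden 4, Brisco 7, Carrow 8, Dorne 2.
At 22 seats: Arden 5, Brisco 8, Carrow 8, Dorne 1.
Dorne drops from 2 to 1.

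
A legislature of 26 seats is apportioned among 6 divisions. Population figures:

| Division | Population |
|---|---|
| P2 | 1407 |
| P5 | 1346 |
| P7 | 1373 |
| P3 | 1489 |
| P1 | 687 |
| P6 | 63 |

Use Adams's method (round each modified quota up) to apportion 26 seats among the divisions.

Standard divisor 6365/26 ≈ 244.808; standard quotas: P2 5.747, P5 5.498, P7 5.608, P3 6.082, P1 2.806, P6 0.257.
Rounding up gives 6, 6, 6, 7, 3, 1 = 29 seats, so the divisor must be adjusted.
With modified divisor 280: modified quotas P2 5.025, P5 4.807, P7 4.904, P3 5.318, P1 2.454, P6 0.225.
Rounding up: P2 6, P5 5, P7 5, P3 6, P1 3, P6 1 (total 26).

P2=6, P5=5, P7=5, P3=6, P1=3, P6=1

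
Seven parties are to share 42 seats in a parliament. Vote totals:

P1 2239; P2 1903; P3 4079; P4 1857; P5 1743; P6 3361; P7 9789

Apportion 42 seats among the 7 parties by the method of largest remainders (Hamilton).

P1=4, P2=3, P3=7, P4=3, P5=3, P6=6, P7=16

The standard divisor is 24971/42 ≈ 594.548.
Standard quotas: P1 3.7659, P2 3.2008, P3 6.8607, P4 3.1234, P5 2.9316, P6 5.6530, P7 16.4646.
Lower quotas: P1 3, P2 3, P3 6, P4 3, P5 2, P6 5, P7 16 (sum 38, leaving 4 seats).
Remainders in descending order: P5 0.9316, P3 0.8607, P1 0.7659, P6 0.6530, P7 0.4646, P2 0.2008, P4 0.1234.
The surplus seats go to P5, P3, P1, P6.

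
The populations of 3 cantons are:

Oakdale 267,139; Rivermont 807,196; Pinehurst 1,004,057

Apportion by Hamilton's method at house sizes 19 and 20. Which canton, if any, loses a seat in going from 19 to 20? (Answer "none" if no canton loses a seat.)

Oakdale

At 19 seats: Oakdale 3, Rivermont 7, Pinehurst 9.
At 20 seats: Oakdale 2, Rivermont 8, Pinehurst 10.
Oakdale drops from 3 to 2.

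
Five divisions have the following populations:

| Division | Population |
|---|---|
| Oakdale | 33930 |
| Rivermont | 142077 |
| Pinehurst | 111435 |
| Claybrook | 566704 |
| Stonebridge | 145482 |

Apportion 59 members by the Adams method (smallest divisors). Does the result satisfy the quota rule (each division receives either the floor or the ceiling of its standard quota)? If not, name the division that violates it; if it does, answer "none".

Claybrook

Standard quotas: Oakdale 2.003, Rivermont 8.386, Pinehurst 6.577, Claybrook 33.448, Stonebridge 8.587.
Adams allocation: Oakdale 2, Rivermont 9, Pinehurst 7, Claybrook 32, Stonebridge 9.
Claybrook has quota 33.448 (lower 33, upper 34) but receives 32 — outside the quota interval.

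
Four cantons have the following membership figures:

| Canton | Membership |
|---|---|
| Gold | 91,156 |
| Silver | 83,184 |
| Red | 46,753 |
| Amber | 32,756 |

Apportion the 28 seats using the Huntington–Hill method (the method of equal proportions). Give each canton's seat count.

Gold 10, Silver 9, Red 5, Amber 4

With divisor 9112: modified quotas Gold 10.004, Silver 9.129, Red 5.131, Amber 3.595.
Geometric-mean thresholds: Gold √(10·11)=10.488, Silver √(9·10)=9.487, Red √(5·6)=5.477, Amber √(3·4)=3.464.
Each quota rounded against its threshold gives Gold 10, Silver 9, Red 5, Amber 4 (total 28).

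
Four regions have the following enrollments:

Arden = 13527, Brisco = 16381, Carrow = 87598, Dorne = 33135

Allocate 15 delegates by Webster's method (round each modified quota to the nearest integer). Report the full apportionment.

Standard divisor 150641/15 ≈ 10042.733; standard quotas: Arden 1.347, Brisco 1.631, Carrow 8.723, Dorne 3.299.
Rounding to the nearest integer gives Arden 1, Brisco 2, Carrow 9, Dorne 3 — total 15, matching the house size, so no adjustment is needed.

Arden=1, Brisco=2, Carrow=9, Dorne=3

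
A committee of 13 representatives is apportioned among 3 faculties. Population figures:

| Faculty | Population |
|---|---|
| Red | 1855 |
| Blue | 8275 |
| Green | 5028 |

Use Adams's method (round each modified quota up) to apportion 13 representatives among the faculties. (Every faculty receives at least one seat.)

Red: 2; Blue: 7; Green: 4

Standard divisor 15158/13 ≈ 1166; standard quotas: Red 1.591, Blue 7.097, Green 4.312.
Rounding up gives 2, 8, 5 = 15 seats, so the divisor must be adjusted.
With modified divisor 1300: modified quotas Red 1.427, Blue 6.365, Green 3.868.
Rounding up: Red 2, Blue 7, Green 4 (total 13).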